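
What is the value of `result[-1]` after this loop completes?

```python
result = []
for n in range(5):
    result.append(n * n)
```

Last element of squares 0 to 4
`result` takes the values: [] → [0] → [0, 1] → [0, 1, 4] → [0, 1, 4, 9] → [0, 1, 4, 9, 16]
So `result[-1]` = 16

Answer: 16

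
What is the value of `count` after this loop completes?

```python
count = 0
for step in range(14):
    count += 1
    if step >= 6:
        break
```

Loop breaks when step reaches 6, count is 7
`count` takes the values: 0 → 1 → 2 → 3 → 4 → 5 → 6 → 7

Answer: 7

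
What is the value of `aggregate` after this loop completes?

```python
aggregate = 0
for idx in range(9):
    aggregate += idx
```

Sum of 0 to 8 = 36
`aggregate` takes the values: 0 → 1 → 3 → 6 → 10 → 15 → 21 → 28 → 36

Answer: 36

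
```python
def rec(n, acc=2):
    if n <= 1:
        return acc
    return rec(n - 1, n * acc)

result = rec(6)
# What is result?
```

Accumulator trace (n, acc): (6, 2) -> (5, 12) -> (4, 60) -> (3, 240) -> (2, 720) -> (1, 1440) -> return 1440

Answer: 1440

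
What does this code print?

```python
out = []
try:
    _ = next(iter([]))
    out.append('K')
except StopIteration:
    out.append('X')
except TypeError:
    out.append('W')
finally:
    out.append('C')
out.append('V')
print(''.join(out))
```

Execution trace: 'X' (except StopIteration) → 'C' (finally) → 'V' (after the try/except). Output: XCV

Answer: XCV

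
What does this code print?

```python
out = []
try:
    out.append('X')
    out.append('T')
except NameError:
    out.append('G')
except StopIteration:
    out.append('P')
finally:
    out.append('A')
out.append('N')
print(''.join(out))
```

Execution trace: 'X' (try body) → 'T' (try body, no exception) → 'A' (finally) → 'N' (after the try/except). Output: XTAN

Answer: XTAN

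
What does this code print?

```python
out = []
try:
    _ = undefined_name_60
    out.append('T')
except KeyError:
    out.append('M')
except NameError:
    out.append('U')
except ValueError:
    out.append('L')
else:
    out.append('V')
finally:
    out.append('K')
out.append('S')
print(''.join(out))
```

Execution trace: 'U' (except NameError) → 'K' (finally) → 'S' (after the try/except). Output: UKS

Answer: UKS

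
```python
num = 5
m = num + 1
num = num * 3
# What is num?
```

Trace:
`num = 5` → num = 5
`m = num + 1` → m = 6
`num = num * 3` → num = 15
So num = 15

Answer: 15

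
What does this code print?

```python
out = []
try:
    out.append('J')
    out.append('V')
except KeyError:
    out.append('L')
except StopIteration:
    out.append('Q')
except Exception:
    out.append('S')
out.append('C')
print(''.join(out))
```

Execution trace: 'J' (try body) → 'V' (try body, no exception) → 'C' (after the try/except). Output: JVC

Answer: JVC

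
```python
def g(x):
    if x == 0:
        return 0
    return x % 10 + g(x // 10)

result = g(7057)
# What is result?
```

Sum of digits of 7057: 7 + 5 + 0 + 7 = 19

Answer: 19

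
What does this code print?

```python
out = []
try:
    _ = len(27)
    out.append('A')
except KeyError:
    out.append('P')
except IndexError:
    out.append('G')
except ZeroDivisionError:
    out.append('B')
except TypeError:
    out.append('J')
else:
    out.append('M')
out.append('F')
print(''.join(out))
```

Execution trace: 'J' (except TypeError) → 'F' (after the try/except). Output: JF

Answer: JF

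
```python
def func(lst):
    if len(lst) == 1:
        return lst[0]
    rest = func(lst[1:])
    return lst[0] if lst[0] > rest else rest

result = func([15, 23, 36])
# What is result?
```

Recursive max over [15, 23, 36] = 36

Answer: 36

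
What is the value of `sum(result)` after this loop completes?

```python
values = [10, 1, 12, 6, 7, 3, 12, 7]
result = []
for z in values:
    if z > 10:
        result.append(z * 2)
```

Sum of doubled values > 10
`result` takes the values: [] → [24] → [24, 24]
So `sum(result)` = 48

Answer: 48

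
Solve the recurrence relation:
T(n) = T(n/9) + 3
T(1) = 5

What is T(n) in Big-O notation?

Each step divides n by 9 and adds 3. After log_9(n) steps we reach T(1)=5. So T(n) = 3·log_9(n) + 5 = O(log n).

Answer: O(log n)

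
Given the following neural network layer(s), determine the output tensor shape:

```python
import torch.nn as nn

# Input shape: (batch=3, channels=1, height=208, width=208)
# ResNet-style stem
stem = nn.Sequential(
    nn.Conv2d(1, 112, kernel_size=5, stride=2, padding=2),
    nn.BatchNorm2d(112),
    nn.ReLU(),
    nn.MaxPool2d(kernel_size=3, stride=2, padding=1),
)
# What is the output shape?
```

Input: (3, 1, 208, 208) -> after Conv2d 5x5 stride=2: (3, 112, 104, 104) -> Output: (3, 112, 52, 52)

Answer: (3, 112, 52, 52)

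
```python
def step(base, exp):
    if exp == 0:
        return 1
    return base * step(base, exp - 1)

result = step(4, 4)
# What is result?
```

step(4, 4) = 4 * 4 * 4 * 4 = 256

Answer: 256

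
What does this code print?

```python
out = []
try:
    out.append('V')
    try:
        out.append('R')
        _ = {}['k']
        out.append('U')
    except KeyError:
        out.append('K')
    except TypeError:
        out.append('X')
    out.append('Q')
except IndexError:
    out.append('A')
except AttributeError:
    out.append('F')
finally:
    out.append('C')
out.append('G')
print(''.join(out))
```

Execution trace: 'V' (try body) → 'R' (inner try body) → 'K' (inner except KeyError) → 'Q' (try body, no exception) → 'C' (finally) → 'G' (after the try/except). Output: VRKQCG

Answer: VRKQCG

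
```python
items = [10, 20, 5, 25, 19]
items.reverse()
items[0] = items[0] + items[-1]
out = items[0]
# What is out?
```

Trace:
`items = [10, 20, 5, 25, 19]` → items = [10, 20, 5, 25, 19]
`items.reverse()` → items = [19, 25, 5, 20, 10]
`items[0] = items[0] + items[-1]` → items = [29, 25, 5, 20, 10]
`out = items[0]` → out = 29
So out = 29

Answer: 29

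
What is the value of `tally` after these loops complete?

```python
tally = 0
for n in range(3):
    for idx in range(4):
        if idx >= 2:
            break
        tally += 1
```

Inner breaks at 2, outer runs 3 times
`tally` takes the values: 0 → 1 → 2 → 3 → 4 → 5 → 6

Answer: 6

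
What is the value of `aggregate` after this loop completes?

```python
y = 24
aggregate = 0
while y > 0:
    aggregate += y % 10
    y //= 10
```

Sum digits of 24
`aggregate` takes the values: 0 → 4 → 6

Answer: 6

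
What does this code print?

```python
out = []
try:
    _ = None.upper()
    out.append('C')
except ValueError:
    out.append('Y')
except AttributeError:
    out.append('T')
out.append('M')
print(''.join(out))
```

Execution trace: 'T' (except AttributeError) → 'M' (after the try/except). Output: TM

Answer: TM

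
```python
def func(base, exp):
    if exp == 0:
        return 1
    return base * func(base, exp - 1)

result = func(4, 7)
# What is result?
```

func(4, 7) = 4 * 4 * 4 * 4 * 4 * 4 * 4 = 16384

Answer: 16384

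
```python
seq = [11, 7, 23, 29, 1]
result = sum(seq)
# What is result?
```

Trace:
`seq = [11, 7, 23, 29, 1]` → seq = [11, 7, 23, 29, 1]
`result = sum(seq)` → result = 71
So result = 71

Answer: 71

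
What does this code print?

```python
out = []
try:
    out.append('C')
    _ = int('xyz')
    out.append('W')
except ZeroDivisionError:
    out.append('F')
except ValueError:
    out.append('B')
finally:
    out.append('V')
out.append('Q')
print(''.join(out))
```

Execution trace: 'C' (try body) → 'B' (except ValueError) → 'V' (finally) → 'Q' (after the try/except). Output: CBVQ

Answer: CBVQ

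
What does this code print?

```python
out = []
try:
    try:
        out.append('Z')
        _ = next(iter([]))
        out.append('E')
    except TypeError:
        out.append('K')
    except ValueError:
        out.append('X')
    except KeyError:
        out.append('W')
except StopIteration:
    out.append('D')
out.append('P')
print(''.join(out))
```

Execution trace: 'Z' (try body) → 'D' (outer except StopIteration) → 'P' (after the try/except). Output: ZDP

Answer: ZDP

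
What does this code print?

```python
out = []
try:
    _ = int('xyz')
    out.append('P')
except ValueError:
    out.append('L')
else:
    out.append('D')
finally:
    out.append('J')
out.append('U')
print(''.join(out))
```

Execution trace: 'L' (except ValueError) → 'J' (finally) → 'U' (after the try/except). Output: LJU

Answer: LJU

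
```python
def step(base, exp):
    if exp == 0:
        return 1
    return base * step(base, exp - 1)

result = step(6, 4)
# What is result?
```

step(6, 4) = 6 * 6 * 6 * 6 = 1296

Answer: 1296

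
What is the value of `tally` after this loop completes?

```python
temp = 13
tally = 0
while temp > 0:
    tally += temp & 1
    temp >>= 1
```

Count set bits in 13 (binary: 0b1101)
`tally` takes the values: 0 → 1 → 2 → 3

Answer: 3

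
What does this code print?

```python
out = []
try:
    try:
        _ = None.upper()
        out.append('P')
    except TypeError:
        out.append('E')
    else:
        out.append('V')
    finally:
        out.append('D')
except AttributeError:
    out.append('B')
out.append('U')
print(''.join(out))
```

Execution trace: 'D' (finally) → 'B' (outer except AttributeError) → 'U' (after the try/except). Output: DBU

Answer: DBU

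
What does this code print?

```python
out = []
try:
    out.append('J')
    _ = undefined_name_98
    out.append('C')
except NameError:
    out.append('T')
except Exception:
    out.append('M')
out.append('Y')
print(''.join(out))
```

Execution trace: 'J' (try body) → 'T' (except NameError) → 'Y' (after the try/except). Output: JTY

Answer: JTY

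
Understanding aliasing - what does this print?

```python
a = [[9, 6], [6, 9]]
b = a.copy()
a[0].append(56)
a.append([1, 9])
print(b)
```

Key concept: shallow copy with nested lists.
Step by step:
`a = [[9, 6], [6, 9]]` → a = [[9, 6], [6, 9]]
`b = a.copy()` → b = [[9, 6], [6, 9]]
`a[0].append(56)` → a = [[9, 6, 56], [6, 9]]; b = [[9, 6, 56], [6, 9]]
`a.append([1, 9])` → a = [[9, 6, 56], [6, 9], [1, 9]]
`print(b)` → prints [[9, 6, 56], [6, 9]]

Answer: [[9, 6, 56], [6, 9]]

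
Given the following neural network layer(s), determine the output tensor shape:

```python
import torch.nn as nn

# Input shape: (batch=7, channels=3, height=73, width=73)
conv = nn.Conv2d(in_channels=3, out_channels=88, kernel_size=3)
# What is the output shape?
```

Input: (7, 3, 73, 73) -> Output: (7, 88, 71, 71)

Answer: (7, 88, 71, 71)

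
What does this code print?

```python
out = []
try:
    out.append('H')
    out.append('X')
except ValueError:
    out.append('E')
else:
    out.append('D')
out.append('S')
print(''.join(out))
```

Execution trace: 'H' (try body) → 'X' (try body, no exception) → 'D' (else) → 'S' (after the try/except). Output: HXDS

Answer: HXDS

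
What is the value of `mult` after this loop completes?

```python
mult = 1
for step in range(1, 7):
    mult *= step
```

6! = 720
`mult` takes the values: 1 → 2 → 6 → 24 → 120 → 720

Answer: 720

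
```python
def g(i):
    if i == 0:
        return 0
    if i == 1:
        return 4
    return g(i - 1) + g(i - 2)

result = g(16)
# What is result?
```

Build up from base cases: g(0)=0, g(1)=4, g(2)=4, g(3)=8, g(4)=12, g(5)=20, g(6)=32, ..., g(16)=3948

Answer: 3948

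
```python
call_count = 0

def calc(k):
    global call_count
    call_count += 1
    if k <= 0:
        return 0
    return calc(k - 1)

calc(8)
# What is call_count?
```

Linear recursion stepping by 1: 9 calls from k=8 down to ≤0.

Answer: 9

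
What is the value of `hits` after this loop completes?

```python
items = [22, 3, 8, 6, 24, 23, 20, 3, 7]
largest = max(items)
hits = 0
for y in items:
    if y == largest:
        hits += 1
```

Count of max value 24 in [22, 3, 8, 6, 24, 23, 20, 3, 7]
`hits` takes the values: 0 → 1

Answer: 1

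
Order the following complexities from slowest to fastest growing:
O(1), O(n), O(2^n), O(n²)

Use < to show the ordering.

Ordered by growth rate: O(1) < O(n) < O(n²) < O(2^n)

Answer: O(1) < O(n) < O(n²) < O(2^n)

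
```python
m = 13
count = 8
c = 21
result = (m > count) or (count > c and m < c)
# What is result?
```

Trace:
`m = 13` → m = 13
`count = 8` → count = 8
`c = 21` → c = 21
`result = (m > count) or (count > c and m < c)` → result = True
So result = True

Answer: True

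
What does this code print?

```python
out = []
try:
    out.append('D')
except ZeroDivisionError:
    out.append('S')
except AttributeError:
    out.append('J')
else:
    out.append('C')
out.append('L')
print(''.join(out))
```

Execution trace: 'D' (try body, no exception) → 'C' (else) → 'L' (after the try/except). Output: DCL

Answer: DCL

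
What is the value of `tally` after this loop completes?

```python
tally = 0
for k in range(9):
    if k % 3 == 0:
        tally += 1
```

Count numbers divisible by 3 in range(9)
`tally` takes the values: 0 → 1 → 2 → 3

Answer: 3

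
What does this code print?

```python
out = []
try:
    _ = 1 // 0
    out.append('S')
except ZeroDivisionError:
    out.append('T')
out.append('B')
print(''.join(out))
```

Execution trace: 'T' (except ZeroDivisionError) → 'B' (after the try/except). Output: TB

Answer: TB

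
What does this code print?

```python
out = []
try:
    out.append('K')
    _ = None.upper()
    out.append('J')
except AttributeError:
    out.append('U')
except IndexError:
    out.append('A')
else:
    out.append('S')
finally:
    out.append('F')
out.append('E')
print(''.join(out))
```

Execution trace: 'K' (try body) → 'U' (except AttributeError) → 'F' (finally) → 'E' (after the try/except). Output: KUFE

Answer: KUFE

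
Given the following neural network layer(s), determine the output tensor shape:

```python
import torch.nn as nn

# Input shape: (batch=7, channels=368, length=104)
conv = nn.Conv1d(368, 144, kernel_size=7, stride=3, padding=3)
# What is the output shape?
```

Input: (7, 368, 104) -> Output: (7, 144, 35)

Answer: (7, 144, 35)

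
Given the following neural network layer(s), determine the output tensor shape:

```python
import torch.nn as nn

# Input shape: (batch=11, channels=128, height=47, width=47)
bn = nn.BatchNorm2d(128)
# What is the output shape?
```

Input: (11, 128, 47, 47) -> Output: (11, 128, 47, 47)

Answer: (11, 128, 47, 47)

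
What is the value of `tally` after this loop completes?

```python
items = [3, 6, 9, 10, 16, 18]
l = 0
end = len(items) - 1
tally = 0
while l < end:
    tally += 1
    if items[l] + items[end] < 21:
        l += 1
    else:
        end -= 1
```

Steps to find pair summing to 21
`tally` takes the values: 0 → 1 → 2 → 3 → 4 → 5

Answer: 5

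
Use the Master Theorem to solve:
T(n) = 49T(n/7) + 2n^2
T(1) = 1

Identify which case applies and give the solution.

a=49, b=7, f(n)=2n^2. log_7(49) = 2. Since c=2 = 2, Case 2 applies: T(n) = Θ(n^log_b(a) · log n) = O(n^2 log n).

Answer: O(n^2 log n) - Case 2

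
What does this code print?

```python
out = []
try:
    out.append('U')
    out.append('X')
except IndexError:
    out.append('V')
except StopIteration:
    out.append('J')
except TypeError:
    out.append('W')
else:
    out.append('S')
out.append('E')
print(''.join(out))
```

Execution trace: 'U' (try body) → 'X' (try body, no exception) → 'S' (else) → 'E' (after the try/except). Output: UXSE

Answer: UXSE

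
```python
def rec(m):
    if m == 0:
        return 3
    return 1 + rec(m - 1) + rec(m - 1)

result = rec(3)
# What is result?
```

rec(m) = 1 + 2·rec(m-1), rec(0)=3. Closed form: (3+1)·2^3 - 1 = 31.

Answer: 31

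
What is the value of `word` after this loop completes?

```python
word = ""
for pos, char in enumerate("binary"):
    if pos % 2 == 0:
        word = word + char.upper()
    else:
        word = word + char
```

Uppercase even positions in 'binary'
`word` takes the values: "" → "B" → "Bi" → "BiN" → "BiNa" → "BiNaR" → "BiNaRy"

Answer: "BiNaRy"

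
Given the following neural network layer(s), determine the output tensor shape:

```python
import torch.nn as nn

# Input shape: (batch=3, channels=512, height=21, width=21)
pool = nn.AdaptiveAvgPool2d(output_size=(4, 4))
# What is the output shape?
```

Input: (3, 512, 21, 21) -> Output: (3, 512, 4, 4)

Answer: (3, 512, 4, 4)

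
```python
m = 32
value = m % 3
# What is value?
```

Trace:
`m = 32` → m = 32
`value = m % 3` → value = 2
So value = 2

Answer: 2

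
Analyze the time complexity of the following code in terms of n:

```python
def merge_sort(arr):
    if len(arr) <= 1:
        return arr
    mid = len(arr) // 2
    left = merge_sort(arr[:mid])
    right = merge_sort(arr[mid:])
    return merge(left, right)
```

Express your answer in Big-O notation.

This is Merge sort. Time complexity: O(n log n).

Answer: O(n log n)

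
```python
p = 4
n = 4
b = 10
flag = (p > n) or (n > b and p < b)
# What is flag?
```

Trace:
`p = 4` → p = 4
`n = 4` → n = 4
`b = 10` → b = 10
`flag = (p > n) or (n > b and p < b)` → flag = False
So flag = False

Answer: False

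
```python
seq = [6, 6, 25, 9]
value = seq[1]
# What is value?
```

Trace:
`seq = [6, 6, 25, 9]` → seq = [6, 6, 25, 9]
`value = seq[1]` → value = 6
So value = 6

Answer: 6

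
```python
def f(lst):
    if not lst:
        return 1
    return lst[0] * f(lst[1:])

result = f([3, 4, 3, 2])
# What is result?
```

Product over [3, 4, 3, 2] = 3 * 4 * 3 * 2 = 72

Answer: 72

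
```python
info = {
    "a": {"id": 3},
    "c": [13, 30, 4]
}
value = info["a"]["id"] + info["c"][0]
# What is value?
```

Trace:
`info = { ...` → info = {'a': {'id': 3}, 'c': [13, 30, 4]}
`value = info["a"]["id"] + info["c"][0]` → value = 16
So value = 16

Answer: 16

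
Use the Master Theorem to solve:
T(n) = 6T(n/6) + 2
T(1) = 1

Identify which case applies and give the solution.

a=6, b=6, f(n)=2. log_6(6) = 1. Since c=0 < 1, Case 1 applies: T(n) = Θ(n^log_b(a)) = O(n).

Answer: O(n) - Case 1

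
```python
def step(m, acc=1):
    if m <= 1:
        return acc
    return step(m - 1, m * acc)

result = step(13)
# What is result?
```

Accumulator trace (n, acc): (13, 1) -> (12, 13) -> (11, 156) -> (10, 1716) -> (9, 17160) -> (8, 154440) -> (7, 1235520) -> (6, 8648640) -> (5, 51891840) -> (4, 259459200) -> (3, 1037836800) -> (2, 3113510400) -> (1, 6227020800) -> return 6227020800

Answer: 6227020800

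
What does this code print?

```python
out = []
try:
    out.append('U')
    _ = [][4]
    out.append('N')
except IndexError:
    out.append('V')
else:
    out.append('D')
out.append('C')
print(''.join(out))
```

Execution trace: 'U' (try body) → 'V' (except IndexError) → 'C' (after the try/except). Output: UVC

Answer: UVC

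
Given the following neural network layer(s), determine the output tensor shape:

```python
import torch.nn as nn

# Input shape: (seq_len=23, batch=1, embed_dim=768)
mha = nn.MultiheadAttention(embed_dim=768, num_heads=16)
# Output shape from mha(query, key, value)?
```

Input: (23, 1, 768) -> Output: (23, 1, 768)

Answer: (23, 1, 768)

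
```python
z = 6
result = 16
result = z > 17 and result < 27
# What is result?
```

Trace:
`z = 6` → z = 6
`result = 16` → result = 16
`result = z > 17 and result < 27` → result = False
So result = False

Answer: False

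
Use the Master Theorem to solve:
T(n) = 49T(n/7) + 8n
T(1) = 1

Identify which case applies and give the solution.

a=49, b=7, f(n)=8n. log_7(49) = 2. Since c=1 < 2, Case 1 applies: T(n) = Θ(n^log_b(a)) = O(n^2).

Answer: O(n^2) - Case 1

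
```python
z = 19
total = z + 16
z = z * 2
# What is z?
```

Trace:
`z = 19` → z = 19
`total = z + 16` → total = 35
`z = z * 2` → z = 38
So z = 38

Answer: 38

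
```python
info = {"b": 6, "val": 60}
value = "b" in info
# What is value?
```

Trace:
`info = {"b": 6, "val": 60}` → info = {'b': 6, 'val': 60}
`value = "b" in info` → value = True
So value = True

Answer: True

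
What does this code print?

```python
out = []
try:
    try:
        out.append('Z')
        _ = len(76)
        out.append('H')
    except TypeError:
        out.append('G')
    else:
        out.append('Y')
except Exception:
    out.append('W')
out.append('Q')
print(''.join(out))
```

Execution trace: 'Z' (inner try body) → 'G' (inner except TypeError) → 'Q' (after the try/except). Output: ZGQ

Answer: ZGQ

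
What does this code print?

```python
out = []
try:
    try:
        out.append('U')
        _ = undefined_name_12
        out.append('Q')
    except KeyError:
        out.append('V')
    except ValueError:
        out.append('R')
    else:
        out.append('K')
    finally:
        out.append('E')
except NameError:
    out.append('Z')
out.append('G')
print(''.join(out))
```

Execution trace: 'U' (try body) → 'E' (finally) → 'Z' (outer except NameError) → 'G' (after the try/except). Output: UEZG

Answer: UEZG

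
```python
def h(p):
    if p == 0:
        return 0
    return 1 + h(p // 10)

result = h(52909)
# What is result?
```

Count of digits of 52909: 5

Answer: 5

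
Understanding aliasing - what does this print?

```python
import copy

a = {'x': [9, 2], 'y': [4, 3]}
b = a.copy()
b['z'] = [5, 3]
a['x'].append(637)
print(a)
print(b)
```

Key concept: shallow copy of dict with mutable values.
Step by step:
`a = {'x': [9, 2], 'y': [4, 3]}` → a = {'x': [9, 2], 'y': [4, 3]}
`b = a.copy()` → b = {'x': [9, 2], 'y': [4, 3]}
`b['z'] = [5, 3]` → b = {'x': [9, 2], 'y': [4, 3], 'z': [5, 3]}
`a['x'].append(637)` → a = {'x': [9, 2, 637], 'y': [4, 3]}; b = {'x': [9, 2, 637], 'y': [4, 3], 'z': [5, 3]}
`print(a)` → prints {'x': [9, 2, 637], 'y': [4, 3]}
`print(b)` → prints {'x': [9, 2, 637], 'y': [4, 3], 'z': [5, 3]}

Answer:
{'x': [9, 2, 637], 'y': [4, 3]}
{'x': [9, 2, 637], 'y': [4, 3], 'z': [5, 3]}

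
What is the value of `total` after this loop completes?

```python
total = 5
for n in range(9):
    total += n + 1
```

Start at 5, add 1 to 9 = 50
`total` takes the values: 5 → 6 → 8 → 11 → 15 → 20 → 26 → 33 → 41 → 50

Answer: 50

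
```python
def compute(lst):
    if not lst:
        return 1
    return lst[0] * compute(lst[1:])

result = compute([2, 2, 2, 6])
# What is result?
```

Product over [2, 2, 2, 6] = 2 * 2 * 2 * 6 = 48

Answer: 48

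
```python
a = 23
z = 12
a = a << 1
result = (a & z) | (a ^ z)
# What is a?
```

Trace:
`a = 23` → a = 23
`z = 12` → z = 12
`a = a << 1` → a = 46
`result = (a & z) | (a ^ z)` → result = 46
So a = 46

Answer: 46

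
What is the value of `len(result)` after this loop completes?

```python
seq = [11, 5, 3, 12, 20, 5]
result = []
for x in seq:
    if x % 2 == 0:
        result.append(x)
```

Count even numbers in [11, 5, 3, 12, 20, 5]
`result` takes the values: [] → [12] → [12, 20]
So `len(result)` = 2

Answer: 2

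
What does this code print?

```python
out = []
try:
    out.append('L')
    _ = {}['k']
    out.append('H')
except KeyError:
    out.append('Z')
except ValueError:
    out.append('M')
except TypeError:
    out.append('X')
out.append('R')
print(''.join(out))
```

Execution trace: 'L' (try body) → 'Z' (except KeyError) → 'R' (after the try/except). Output: LZR

Answer: LZR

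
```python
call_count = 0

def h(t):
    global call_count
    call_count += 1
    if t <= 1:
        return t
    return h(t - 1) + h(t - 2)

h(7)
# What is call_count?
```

Calls(t) = 1 + Calls(t-1) + Calls(t-2); Calls(0)=Calls(1)=1. For t=7 this gives 41.

Answer: 41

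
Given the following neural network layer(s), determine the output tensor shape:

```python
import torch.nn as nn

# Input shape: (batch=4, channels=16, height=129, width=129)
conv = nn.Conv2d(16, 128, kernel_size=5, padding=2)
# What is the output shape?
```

Input: (4, 16, 129, 129) -> Output: (4, 128, 129, 129)

Answer: (4, 128, 129, 129)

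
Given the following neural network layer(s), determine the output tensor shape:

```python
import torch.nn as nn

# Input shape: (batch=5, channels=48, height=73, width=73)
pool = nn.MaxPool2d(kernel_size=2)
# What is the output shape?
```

Input: (5, 48, 73, 73) -> Output: (5, 48, 36, 36)

Answer: (5, 48, 36, 36)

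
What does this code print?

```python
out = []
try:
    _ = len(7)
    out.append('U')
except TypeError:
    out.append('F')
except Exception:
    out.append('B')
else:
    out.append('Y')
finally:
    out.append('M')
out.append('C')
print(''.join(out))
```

Execution trace: 'F' (except TypeError) → 'M' (finally) → 'C' (after the try/except). Output: FMC

Answer: FMC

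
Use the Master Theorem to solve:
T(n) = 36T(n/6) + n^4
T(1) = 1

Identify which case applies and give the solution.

a=36, b=6, f(n)=n^4. log_6(36) = 2. Since c=4 > 2 and the regularity condition holds (36(n/6)^4 = (36/6^4)n^4 with 36/6^4 < 1), Case 3 applies: T(n) = Θ(f(n)) = O(n^4).

Answer: O(n^4) - Case 3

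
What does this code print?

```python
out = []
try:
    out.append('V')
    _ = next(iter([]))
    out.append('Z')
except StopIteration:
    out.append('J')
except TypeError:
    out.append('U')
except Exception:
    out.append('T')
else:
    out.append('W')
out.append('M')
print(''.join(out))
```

Execution trace: 'V' (try body) → 'J' (except StopIteration) → 'M' (after the try/except). Output: VJM

Answer: VJM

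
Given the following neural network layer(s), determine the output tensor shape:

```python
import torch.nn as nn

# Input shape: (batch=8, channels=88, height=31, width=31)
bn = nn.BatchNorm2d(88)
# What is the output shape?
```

Input: (8, 88, 31, 31) -> Output: (8, 88, 31, 31)

Answer: (8, 88, 31, 31)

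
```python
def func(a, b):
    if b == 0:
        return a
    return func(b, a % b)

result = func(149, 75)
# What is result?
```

func(149, 75) -> func(75, 74) -> func(74, 1) -> func(1, 0) -> 1

Answer: 1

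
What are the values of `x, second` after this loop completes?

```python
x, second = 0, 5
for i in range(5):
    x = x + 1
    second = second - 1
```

x goes 0→5, second goes 5→0
`x, second` takes the values: (0, 5) → (1, 5) → (1, 4) → (2, 4) → (2, 3) → (3, 3) → (3, 2) → (4, 2) → (4, 1) → (5, 1) → (5, 0)

Answer: 5, 0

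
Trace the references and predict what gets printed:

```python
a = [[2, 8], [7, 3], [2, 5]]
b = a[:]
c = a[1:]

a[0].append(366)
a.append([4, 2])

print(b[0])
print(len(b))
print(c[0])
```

Key concept: slice with nested mutation.
Step by step:
`a = [[2, 8], [7, 3], [2, 5]]` → a = [[2, 8], [7, 3], [2, 5]]
`b = a[:]` → b = [[2, 8], [7, 3], [2, 5]]
`c = a[1:]` → c = [[7, 3], [2, 5]]
`a[0].append(366)` → a = [[2, 8, 366], [7, 3], [2, 5]]; b = [[2, 8, 366], [7, 3], [2, 5]]
`a.append([4, 2])` → a = [[2, 8, 366], [7, 3], [2, 5], [4, 2]]
`print(b[0])` → prints [2, 8, 366]
`print(len(b))` → prints 3
`print(c[0])` → prints [7, 3]

Answer:
[2, 8, 366]
3
[7, 3]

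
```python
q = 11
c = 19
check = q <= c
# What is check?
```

Trace:
`q = 11` → q = 11
`c = 19` → c = 19
`check = q <= c` → check = True
So check = True

Answer: True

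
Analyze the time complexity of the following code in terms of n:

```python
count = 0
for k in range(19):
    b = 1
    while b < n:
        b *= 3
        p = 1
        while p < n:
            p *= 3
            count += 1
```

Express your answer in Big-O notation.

Each loop level contributes: 1 × log n × log n. Multiplying the contributions gives O(log² n).

Answer: O(log² n)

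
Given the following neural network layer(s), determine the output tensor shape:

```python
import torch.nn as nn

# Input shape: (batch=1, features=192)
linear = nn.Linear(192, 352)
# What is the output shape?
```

Input: (1, 192) -> Output: (1, 352)

Answer: (1, 352)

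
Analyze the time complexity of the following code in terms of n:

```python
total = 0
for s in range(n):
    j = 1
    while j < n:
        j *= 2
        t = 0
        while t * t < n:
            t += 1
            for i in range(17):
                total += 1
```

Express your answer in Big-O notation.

Each loop level contributes: n × log n × √n × 1. Multiplying the contributions gives O(n√n log n).

Answer: O(n√n log n)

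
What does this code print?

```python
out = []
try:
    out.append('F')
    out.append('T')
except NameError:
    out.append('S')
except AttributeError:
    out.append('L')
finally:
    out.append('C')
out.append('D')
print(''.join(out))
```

Execution trace: 'F' (try body) → 'T' (try body, no exception) → 'C' (finally) → 'D' (after the try/except). Output: FTCD

Answer: FTCD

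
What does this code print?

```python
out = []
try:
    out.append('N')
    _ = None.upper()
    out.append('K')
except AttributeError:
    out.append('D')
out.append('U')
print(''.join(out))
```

Execution trace: 'N' (try body) → 'D' (except AttributeError) → 'U' (after the try/except). Output: NDU

Answer: NDU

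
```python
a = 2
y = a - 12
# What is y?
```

Trace:
`a = 2` → a = 2
`y = a - 12` → y = -10
So y = -10

Answer: -10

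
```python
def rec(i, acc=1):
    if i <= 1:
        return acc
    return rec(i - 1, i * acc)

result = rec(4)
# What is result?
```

Accumulator trace (n, acc): (4, 1) -> (3, 4) -> (2, 12) -> (1, 24) -> return 24

Answer: 24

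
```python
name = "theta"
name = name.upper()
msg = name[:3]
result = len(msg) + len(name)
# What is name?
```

Trace:
`name = "theta"` → name = 'theta'
`name = name.upper()` → name = 'THETA'
`msg = name[:3]` → msg = 'THE'
`result = len(msg) + len(name)` → result = 8
So name = 'THETA'

Answer: 'THETA'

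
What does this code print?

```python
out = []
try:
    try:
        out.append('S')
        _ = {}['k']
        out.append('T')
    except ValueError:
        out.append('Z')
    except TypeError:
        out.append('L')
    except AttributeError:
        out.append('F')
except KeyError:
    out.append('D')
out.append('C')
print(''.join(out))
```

Execution trace: 'S' (try body) → 'D' (outer except KeyError) → 'C' (after the try/except). Output: SDC

Answer: SDC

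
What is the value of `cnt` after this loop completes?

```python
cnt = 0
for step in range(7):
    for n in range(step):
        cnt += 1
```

Triangle number: 0+1+2+...+6
`cnt` takes the values: 0 → 1 → 2 → 3 → 4 → 5 → 6 → 7 → 8 → 9 → 10 → 11 → 12 → 13 → 14 → 15 → 16 → 17 → 18 → 19 → 20 → 21

Answer: 21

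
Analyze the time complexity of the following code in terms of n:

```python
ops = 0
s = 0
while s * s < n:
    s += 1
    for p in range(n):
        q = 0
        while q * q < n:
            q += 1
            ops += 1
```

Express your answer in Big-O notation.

Each loop level contributes: √n × n × √n. Multiplying the contributions gives O(n^2).

Answer: O(n^2)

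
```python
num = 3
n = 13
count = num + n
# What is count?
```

Trace:
`num = 3` → num = 3
`n = 13` → n = 13
`count = num + n` → count = 16
So count = 16

Answer: 16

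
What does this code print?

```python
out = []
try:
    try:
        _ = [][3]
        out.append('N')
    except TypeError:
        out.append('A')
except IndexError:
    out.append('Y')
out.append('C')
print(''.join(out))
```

Execution trace: 'Y' (outer except IndexError) → 'C' (after the try/except). Output: YC

Answer: YC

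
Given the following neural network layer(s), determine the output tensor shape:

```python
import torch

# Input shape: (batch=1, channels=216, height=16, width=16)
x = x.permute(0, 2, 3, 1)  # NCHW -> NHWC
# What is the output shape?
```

Input: (1, 216, 16, 16) -> Output: (1, 16, 16, 216)

Answer: (1, 16, 16, 216)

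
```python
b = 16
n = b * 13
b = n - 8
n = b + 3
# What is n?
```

Trace:
`b = 16` → b = 16
`n = b * 13` → n = 208
`b = n - 8` → b = 200
`n = b + 3` → n = 203
So n = 203

Answer: 203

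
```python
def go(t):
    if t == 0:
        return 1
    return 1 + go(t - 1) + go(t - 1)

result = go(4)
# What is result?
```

go(t) = 1 + 2·go(t-1), go(0)=1. Closed form: (1+1)·2^4 - 1 = 31.

Answer: 31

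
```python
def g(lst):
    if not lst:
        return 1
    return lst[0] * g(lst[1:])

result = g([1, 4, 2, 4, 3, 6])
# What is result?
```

Product over [1, 4, 2, 4, 3, 6] = 1 * 4 * 2 * 4 * 3 * 6 = 576

Answer: 576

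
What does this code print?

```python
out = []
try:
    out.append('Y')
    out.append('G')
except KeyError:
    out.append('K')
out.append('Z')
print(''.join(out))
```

Execution trace: 'Y' (try body) → 'G' (try body, no exception) → 'Z' (after the try/except). Output: YGZ

Answer: YGZ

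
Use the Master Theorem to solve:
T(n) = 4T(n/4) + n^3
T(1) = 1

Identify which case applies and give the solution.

a=4, b=4, f(n)=n^3. log_4(4) = 1. Since c=3 > 1 and the regularity condition holds (4(n/4)^3 = (4/4^3)n^3 with 4/4^3 < 1), Case 3 applies: T(n) = Θ(f(n)) = O(n^3).

Answer: O(n^3) - Case 3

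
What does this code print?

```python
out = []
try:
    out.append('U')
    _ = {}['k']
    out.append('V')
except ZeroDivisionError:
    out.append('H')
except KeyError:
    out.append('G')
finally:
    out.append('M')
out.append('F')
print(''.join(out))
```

Execution trace: 'U' (try body) → 'G' (except KeyError) → 'M' (finally) → 'F' (after the try/except). Output: UGMF

Answer: UGMF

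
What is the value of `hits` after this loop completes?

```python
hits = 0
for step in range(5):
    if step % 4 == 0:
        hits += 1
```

Count numbers divisible by 4 in range(5)
`hits` takes the values: 0 → 1 → 2

Answer: 2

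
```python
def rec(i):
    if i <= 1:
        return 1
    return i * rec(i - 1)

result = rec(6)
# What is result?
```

rec(6) = 6 * 5 * 4 * 3 * 2 * 1 = 720

Answer: 720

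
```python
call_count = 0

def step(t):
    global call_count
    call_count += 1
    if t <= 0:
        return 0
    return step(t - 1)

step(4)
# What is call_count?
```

Linear recursion stepping by 1: 5 calls from t=4 down to ≤0.

Answer: 5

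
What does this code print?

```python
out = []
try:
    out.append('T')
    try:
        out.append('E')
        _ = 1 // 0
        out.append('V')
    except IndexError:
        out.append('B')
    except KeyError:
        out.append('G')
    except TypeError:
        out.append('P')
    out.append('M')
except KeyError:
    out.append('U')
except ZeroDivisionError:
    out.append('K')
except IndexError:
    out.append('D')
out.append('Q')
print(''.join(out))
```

Execution trace: 'T' (try body) → 'E' (inner try body) → 'K' (except ZeroDivisionError) → 'Q' (after the try/except). Output: TEKQ

Answer: TEKQ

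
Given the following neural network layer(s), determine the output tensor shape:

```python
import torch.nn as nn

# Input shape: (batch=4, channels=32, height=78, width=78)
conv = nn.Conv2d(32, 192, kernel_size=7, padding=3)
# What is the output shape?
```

Input: (4, 32, 78, 78) -> Output: (4, 192, 78, 78)

Answer: (4, 192, 78, 78)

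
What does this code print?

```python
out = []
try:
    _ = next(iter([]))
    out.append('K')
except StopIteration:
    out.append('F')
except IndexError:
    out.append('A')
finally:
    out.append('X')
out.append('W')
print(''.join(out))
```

Execution trace: 'F' (except StopIteration) → 'X' (finally) → 'W' (after the try/except). Output: FXW

Answer: FXW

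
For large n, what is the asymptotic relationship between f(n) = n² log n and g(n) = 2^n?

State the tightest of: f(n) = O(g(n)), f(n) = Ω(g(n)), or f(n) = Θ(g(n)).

n² log n vs 2^n: f(n) = O(g(n)) but not Ω(g(n)) — 2^n grows strictly faster than n² log n.

Answer: f(n) = O(g(n)) but not Ω(g(n)) — 2^n grows strictly faster than n² log n.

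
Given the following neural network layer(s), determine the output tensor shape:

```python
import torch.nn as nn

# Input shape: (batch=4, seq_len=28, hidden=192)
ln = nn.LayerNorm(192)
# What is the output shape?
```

Input: (4, 28, 192) -> Output: (4, 28, 192)

Answer: (4, 28, 192)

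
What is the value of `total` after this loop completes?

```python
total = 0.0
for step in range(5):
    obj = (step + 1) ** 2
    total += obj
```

Sum of squared losses 1² + 2² + ... + 5²
`total` takes the values: 0.0 → 1.0 → 5.0 → 14.0 → 30.0 → 55.0

Answer: 55.0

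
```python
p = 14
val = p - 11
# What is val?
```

Trace:
`p = 14` → p = 14
`val = p - 11` → val = 3
So val = 3

Answer: 3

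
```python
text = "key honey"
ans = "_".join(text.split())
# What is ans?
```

Trace:
`text = "key honey"` → text = 'key honey'
`ans = "_".join(text.split())` → ans = 'key_honey'
So ans = 'key_honey'

Answer: 'key_honey'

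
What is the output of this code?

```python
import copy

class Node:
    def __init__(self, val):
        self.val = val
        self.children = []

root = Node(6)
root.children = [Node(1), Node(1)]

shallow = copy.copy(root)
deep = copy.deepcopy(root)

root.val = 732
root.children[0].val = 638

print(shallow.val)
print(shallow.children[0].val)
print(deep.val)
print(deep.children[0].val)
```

Key concept: deep copy with custom objects.
Step by step:
`root = Node(6)` → root = Node(val=6, children=[])
`root.children = [Node(1), Node(1)]` → root = Node(val=6, children=[Node(val=1, children=[]), Node(val=1, children=[])])
`shallow = copy.copy(root)` → shallow = Node(val=6, children=[Node(val=1, children=[]), Node(val=1, children=[])])
`deep = copy.deepcopy(root)` → deep = Node(val=6, children=[Node(val=1, children=[]), Node(val=1, children=[])])
`root.val = 732` → root = Node(val=732, children=[Node(val=1, children=[]), Node(val=1, children=[])])
`root.children[0].val = 638` → root = Node(val=732, children=[Node(val=638, children=[]), Node(val=1, children=[])]); shallow = Node(val=6, children=[Node(val=638, children=[]), Node(val=1, children=[])])
`print(shallow.val)` → prints 6
`print(shallow.children[0].val)` → prints 638
`print(deep.val)` → prints 6
`print(deep.children[0].val)` → prints 1

Answer:
6
638
6
1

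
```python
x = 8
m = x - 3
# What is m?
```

Trace:
`x = 8` → x = 8
`m = x - 3` → m = 5
So m = 5

Answer: 5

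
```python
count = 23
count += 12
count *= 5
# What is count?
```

Trace:
`count = 23` → count = 23
`count += 12` → count = 35
`count *= 5` → count = 175
So count = 175

Answer: 175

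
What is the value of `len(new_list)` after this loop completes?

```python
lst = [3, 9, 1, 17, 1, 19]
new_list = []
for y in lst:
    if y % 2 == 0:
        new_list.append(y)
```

Count even numbers in [3, 9, 1, 17, 1, 19]
`new_list` takes the values: []
So `len(new_list)` = 0

Answer: 0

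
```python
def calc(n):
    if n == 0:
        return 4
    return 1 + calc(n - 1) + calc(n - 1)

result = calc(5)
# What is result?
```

calc(n) = 1 + 2·calc(n-1), calc(0)=4. Closed form: (4+1)·2^5 - 1 = 159.

Answer: 159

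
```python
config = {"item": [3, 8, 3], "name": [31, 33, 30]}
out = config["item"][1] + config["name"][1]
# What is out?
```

Trace:
`config = {"item": [3, 8, 3], "name": [31, 33, 30]}` → config = {'item': [3, 8, 3], 'name': [31, 33, 30]}
`out = config["item"][1] + config["name"][1]` → out = 41
So out = 41

Answer: 41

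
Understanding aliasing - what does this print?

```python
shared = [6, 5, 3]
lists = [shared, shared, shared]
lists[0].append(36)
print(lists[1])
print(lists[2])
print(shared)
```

Key concept: list of same reference.
Step by step:
`shared = [6, 5, 3]` → shared = [6, 5, 3]
`lists = [shared, shared, shared]` → lists = [[6, 5, 3], [6, 5, 3], [6, 5, 3]]
`lists[0].append(36)` → shared = [6, 5, 3, 36]; lists = [[6, 5, 3, 36], [6, 5, 3, 36], [6, 5, 3, 36]]
`print(lists[1])` → prints [6, 5, 3, 36]
`print(lists[2])` → prints [6, 5, 3, 36]
`print(shared)` → prints [6, 5, 3, 36]

Answer:
[6, 5, 3, 36]
[6, 5, 3, 36]
[6, 5, 3, 36]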